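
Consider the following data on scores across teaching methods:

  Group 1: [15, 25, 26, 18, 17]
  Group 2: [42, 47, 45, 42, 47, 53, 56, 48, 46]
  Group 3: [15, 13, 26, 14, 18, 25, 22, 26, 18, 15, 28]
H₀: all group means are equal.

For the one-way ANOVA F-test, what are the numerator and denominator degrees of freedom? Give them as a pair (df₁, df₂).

degrees of freedom = [2, 22]

k = 3 groups, N = 25 total
df = (k−1, N−k) = (3−1, 25−3) = (2, 22)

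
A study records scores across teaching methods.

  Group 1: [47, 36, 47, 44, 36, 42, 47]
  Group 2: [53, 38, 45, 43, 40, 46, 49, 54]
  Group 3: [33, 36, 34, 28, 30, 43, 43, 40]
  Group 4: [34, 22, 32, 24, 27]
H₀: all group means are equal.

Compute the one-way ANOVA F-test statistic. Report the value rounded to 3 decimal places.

test statistic = 13.431

Group means [42.71, 46.00, 35.88, 27.80], grand mean 39.036
SSB = Σnᵢ(x̄ᵢ−x̄)² = 1193.861; SSW = ΣΣ(x−x̄ᵢ)² = 711.104
MSB = 1193.861/3 = 397.9536; MSW = 711.104/24 = 29.6293
F = MSB/MSW = 13.4311
df = (3, 24)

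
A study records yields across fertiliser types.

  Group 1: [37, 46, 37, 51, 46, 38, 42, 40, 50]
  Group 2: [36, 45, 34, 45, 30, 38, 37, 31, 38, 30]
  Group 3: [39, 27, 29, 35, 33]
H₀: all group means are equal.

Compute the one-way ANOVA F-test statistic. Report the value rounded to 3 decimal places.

test statistic = 6.939

Group means [43.00, 36.40, 32.60], grand mean 38.083
SSB = Σnᵢ(x̄ᵢ−x̄)² = 396.233; SSW = ΣΣ(x−x̄ᵢ)² = 599.600
MSB = 396.233/2 = 198.1167; MSW = 599.600/21 = 28.5524
F = MSB/MSW = 6.9387
df = (2, 21)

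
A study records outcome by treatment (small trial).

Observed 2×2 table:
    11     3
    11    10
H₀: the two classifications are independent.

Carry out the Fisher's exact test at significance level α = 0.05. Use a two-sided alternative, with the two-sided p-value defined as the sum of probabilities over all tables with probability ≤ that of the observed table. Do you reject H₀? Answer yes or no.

Margins: r₁=14, r₂=21, c₁=22, c₂=13, n=35
p_obs = C(14,11)·C(21,11)/C(35,22); sum pmf over tables with pmf ≤ p_obs
p-value (two-sided) = 0.16209
At α=0.05: p ≥ α → fail to reject H₀

reject H₀: no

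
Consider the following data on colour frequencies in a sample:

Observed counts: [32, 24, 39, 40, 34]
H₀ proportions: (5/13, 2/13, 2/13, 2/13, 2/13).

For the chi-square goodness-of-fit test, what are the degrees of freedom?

degrees of freedom = 4

df = k − 1 = 5 − 1 = 4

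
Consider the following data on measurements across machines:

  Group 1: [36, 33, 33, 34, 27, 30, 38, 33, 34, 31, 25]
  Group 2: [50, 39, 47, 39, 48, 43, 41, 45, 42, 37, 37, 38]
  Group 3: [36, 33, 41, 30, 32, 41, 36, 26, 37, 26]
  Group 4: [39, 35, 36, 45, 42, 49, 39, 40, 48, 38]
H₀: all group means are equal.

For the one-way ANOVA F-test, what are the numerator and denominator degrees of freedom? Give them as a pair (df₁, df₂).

k = 4 groups, N = 43 total
df = (k−1, N−k) = (4−1, 43−4) = (3, 39)

degrees of freedom = [3, 39]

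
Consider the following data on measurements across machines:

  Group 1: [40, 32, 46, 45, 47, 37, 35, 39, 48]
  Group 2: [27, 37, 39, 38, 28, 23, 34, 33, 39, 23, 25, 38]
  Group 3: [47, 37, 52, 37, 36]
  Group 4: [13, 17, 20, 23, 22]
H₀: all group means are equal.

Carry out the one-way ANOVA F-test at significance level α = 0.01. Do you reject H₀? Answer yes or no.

Group means [41.00, 32.00, 41.80, 19.00], grand mean 34.097
SSB = Σnᵢ(x̄ᵢ−x̄)² = 1917.910; SSW = ΣΣ(x−x̄ᵢ)² = 992.800
MSB = 1917.910/3 = 639.3032; MSW = 992.800/27 = 36.7704
F = MSB/MSW = 17.3864
df = (3, 27)
p-value (upper-tail) = 0.00000
At α=0.01: p < α → reject H₀

reject H₀: yes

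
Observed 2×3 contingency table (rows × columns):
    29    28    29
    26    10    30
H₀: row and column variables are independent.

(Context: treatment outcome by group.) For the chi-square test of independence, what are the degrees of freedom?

df = (r−1)(c−1) = (2−1)·(3−1) = 2

degrees of freedom = 2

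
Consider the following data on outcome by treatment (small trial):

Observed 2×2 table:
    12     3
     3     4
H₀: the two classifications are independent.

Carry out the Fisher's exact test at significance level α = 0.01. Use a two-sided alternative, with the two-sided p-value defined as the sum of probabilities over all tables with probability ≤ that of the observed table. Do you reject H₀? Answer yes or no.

reject H₀: no

Margins: r₁=15, r₂=7, c₁=15, c₂=7, n=22
p_obs = C(15,12)·C(7,3)/C(22,15); sum pmf over tables with pmf ≤ p_obs
p-value (two-sided) = 0.14466
At α=0.01: p ≥ α → fail to reject H₀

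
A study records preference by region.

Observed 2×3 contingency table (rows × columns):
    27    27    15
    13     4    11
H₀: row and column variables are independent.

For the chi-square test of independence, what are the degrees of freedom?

degrees of freedom = 2

df = (r−1)(c−1) = (2−1)·(3−1) = 2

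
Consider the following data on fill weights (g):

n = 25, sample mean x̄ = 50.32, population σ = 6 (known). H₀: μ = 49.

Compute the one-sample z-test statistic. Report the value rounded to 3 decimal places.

SE = σ/√n = 6/√25 = 1.2000
z = (x̄−μ₀)/SE = (50.32−49)/1.2000 = 1.1000

test statistic = 1.100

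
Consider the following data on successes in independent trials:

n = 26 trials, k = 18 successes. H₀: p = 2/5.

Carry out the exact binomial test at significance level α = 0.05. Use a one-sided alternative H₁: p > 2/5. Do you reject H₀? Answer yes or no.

Exact binomial: n=26, k=18, p₀=2/5=0.4000
P(X≥18) from Σ C(n,i)·p₀^i·(1−p₀)^(n−i)
p-value (one-sided, H₁ greater) = 0.00245
At α=0.05: p < α → reject H₀

reject H₀: yes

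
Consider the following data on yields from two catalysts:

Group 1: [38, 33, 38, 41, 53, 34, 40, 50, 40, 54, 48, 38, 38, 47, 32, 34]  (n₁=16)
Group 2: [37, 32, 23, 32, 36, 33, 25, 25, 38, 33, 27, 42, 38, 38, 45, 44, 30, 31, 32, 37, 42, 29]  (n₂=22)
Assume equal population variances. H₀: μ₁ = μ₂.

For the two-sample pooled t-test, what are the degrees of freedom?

degrees of freedom = 36

df = n₁ + n₂ − 2 = 16 + 22 − 2 = 36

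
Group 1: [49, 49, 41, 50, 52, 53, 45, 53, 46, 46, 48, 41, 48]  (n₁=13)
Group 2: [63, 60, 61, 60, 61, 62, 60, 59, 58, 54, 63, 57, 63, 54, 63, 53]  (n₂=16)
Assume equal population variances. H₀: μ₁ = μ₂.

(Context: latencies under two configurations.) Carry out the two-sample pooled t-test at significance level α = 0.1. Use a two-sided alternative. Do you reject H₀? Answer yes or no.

reject H₀: yes

x̄₁=47.769, s₁=3.940, n₁=13
x̄₂=59.438, s₂=3.386, n₂=16
s_p² = [12·3.940² + 15·3.386²]/27 = 13.2683
SE = √(s_p²·(1/13+1/16)) = 1.3601
t = (47.769−59.438)/1.3601 = -8.5789
df = 27
p-value (two-sided) = 0.00000
At α=0.1: p < α → reject H₀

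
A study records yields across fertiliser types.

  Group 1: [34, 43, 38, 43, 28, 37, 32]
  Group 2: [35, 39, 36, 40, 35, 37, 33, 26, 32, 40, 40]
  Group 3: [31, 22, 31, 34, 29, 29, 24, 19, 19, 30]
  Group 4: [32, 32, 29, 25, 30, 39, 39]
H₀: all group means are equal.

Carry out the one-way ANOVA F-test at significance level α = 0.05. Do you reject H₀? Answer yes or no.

reject H₀: yes

Group means [36.43, 35.73, 26.80, 32.29], grand mean 32.629
SSB = Σnᵢ(x̄ᵢ−x̄)² = 547.247; SSW = ΣΣ(x−x̄ᵢ)² = 788.925
MSB = 547.247/3 = 182.4156; MSW = 788.925/31 = 25.4492
F = MSB/MSW = 7.1678
df = (3, 31)
p-value (upper-tail) = 0.00086
At α=0.05: p < α → reject H₀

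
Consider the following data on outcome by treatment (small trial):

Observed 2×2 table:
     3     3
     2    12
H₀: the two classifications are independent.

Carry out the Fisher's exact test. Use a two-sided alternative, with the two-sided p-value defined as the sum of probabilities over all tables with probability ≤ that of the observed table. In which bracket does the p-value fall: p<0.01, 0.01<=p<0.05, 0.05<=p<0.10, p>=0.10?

Margins: r₁=6, r₂=14, c₁=5, c₂=15, n=20
p_obs = C(6,3)·C(14,2)/C(20,5); sum pmf over tables with pmf ≤ p_obs
p-value (two-sided) = 0.13132
→ bracket: p>=0.10

p-value bracket: p>=0.10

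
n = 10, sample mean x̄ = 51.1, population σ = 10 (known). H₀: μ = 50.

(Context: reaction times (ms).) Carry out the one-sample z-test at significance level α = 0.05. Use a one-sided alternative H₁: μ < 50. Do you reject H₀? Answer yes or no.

reject H₀: no

SE = σ/√n = 10/√10 = 3.1623
z = (x̄−μ₀)/SE = (51.1−50)/3.1623 = 0.3479
p-value (one-sided, H₁ less) = 0.63602
At α=0.05: p ≥ α → fail to reject H₀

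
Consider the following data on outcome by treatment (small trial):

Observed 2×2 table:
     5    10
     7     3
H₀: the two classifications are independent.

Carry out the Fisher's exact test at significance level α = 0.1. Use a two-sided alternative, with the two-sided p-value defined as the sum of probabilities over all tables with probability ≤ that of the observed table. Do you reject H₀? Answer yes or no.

reject H₀: no

Margins: r₁=15, r₂=10, c₁=12, c₂=13, n=25
p_obs = C(15,5)·C(10,7)/C(25,12); sum pmf over tables with pmf ≤ p_obs
p-value (two-sided) = 0.11070
At α=0.1: p ≥ α → fail to reject H₀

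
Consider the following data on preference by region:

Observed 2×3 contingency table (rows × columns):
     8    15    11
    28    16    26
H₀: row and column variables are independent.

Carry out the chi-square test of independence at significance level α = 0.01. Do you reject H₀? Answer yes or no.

reject H₀: no

Row totals [34, 70], col totals [36, 31, 37], n=104
χ² = (8−11.77)²/11.77 + (15−10.13)²/10.13 + (11−12.10)²/12.10 + (28−24.23)²/24.23 + (16−20.87)²/20.87 + (26−24.90)²/24.90 = 5.4113
df = 2
p-value (upper-tail) = 0.06683
At α=0.01: p ≥ α → fail to reject H₀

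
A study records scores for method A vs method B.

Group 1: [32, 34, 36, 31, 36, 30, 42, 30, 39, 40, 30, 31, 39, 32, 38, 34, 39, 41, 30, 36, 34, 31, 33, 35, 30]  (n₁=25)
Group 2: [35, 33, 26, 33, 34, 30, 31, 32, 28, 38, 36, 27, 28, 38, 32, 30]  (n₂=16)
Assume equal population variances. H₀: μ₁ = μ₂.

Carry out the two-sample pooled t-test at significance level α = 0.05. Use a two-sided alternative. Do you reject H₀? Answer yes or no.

reject H₀: yes

x̄₁=34.520, s₁=3.885, n₁=25
x̄₂=31.938, s₂=3.696, n₂=16
s_p² = [24·3.885² + 15·3.696²]/39 = 14.5430
SE = √(s_p²·(1/25+1/16)) = 1.2209
t = (34.520−31.938)/1.2209 = 2.1152
df = 39
p-value (two-sided) = 0.04085
At α=0.05: p < α → reject H₀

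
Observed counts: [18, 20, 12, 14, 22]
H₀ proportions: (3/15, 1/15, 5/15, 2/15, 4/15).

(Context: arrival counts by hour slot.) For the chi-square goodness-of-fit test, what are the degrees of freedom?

degrees of freedom = 4

df = k − 1 = 5 − 1 = 4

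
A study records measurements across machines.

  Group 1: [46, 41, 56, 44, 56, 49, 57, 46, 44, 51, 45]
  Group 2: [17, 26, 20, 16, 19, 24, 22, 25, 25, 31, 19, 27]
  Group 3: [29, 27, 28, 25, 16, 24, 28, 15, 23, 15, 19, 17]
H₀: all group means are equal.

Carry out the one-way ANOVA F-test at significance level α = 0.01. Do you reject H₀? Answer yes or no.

reject H₀: yes

Group means [48.64, 22.58, 22.17], grand mean 30.629
SSB = Σnᵢ(x̄ᵢ−x̄)² = 5203.043; SSW = ΣΣ(x−x̄ᵢ)² = 863.129
MSB = 5203.043/2 = 2601.5213; MSW = 863.129/32 = 26.9728
F = MSB/MSW = 96.4499
df = (2, 32)
p-value (upper-tail) = 0.00000
At α=0.01: p < α → reject H₀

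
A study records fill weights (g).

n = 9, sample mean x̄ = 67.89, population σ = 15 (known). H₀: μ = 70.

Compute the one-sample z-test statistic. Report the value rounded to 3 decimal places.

test statistic = -0.422

SE = σ/√n = 15/√9 = 5.0000
z = (x̄−μ₀)/SE = (67.89−70)/5.0000 = -0.4220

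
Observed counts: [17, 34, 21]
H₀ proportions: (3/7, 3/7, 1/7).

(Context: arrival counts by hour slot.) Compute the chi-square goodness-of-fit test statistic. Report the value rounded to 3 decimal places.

n = 72; E_i = n·p_i = [30.86, 30.86, 10.29]
χ² = (17−30.86)²/30.86 + (34−30.86)²/30.86 + (21−10.29)²/10.29 = 17.7037
df = 2

test statistic = 17.704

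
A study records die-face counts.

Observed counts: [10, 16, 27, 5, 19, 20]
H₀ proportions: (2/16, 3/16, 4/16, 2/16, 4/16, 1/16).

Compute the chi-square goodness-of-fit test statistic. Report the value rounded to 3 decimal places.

n = 97; E_i = n·p_i = [12.12, 18.19, 24.25, 12.12, 24.25, 6.06]
χ² = (10−12.12)²/12.12 + (16−18.19)²/18.19 + (27−24.25)²/24.25 + (5−12.12)²/12.12 + (19−24.25)²/24.25 + (20−6.06)²/6.06 = 38.3127
df = 5

test statistic = 38.313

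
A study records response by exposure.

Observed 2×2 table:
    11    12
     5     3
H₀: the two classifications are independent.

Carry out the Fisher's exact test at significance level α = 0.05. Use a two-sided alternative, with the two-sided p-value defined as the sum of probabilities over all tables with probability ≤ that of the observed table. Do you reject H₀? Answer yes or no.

Margins: r₁=23, r₂=8, c₁=16, c₂=15, n=31
p_obs = C(23,11)·C(8,5)/C(31,16); sum pmf over tables with pmf ≤ p_obs
p-value (two-sided) = 0.68508
At α=0.05: p ≥ α → fail to reject H₀

reject H₀: no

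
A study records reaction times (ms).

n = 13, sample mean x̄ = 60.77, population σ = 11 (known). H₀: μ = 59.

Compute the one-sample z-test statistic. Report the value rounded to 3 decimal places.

test statistic = 0.580

SE = σ/√n = 11/√13 = 3.0509
z = (x̄−μ₀)/SE = (60.77−59)/3.0509 = 0.5802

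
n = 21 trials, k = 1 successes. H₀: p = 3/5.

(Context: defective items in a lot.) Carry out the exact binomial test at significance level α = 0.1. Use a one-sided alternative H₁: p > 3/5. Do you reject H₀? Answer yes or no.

reject H₀: no

Exact binomial: n=21, k=1, p₀=3/5=0.6000
P(X≥1) from Σ C(n,i)·p₀^i·(1−p₀)^(n−i)
p-value (one-sided, H₁ greater) = 1.00000
At α=0.1: p ≥ α → fail to reject H₀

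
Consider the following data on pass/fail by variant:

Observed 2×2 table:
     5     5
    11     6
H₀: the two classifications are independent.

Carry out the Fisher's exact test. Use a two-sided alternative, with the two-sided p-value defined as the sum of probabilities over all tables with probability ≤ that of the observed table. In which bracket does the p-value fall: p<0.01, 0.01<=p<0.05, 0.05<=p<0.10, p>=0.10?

Margins: r₁=10, r₂=17, c₁=16, c₂=11, n=27
p_obs = C(10,5)·C(17,11)/C(27,16); sum pmf over tables with pmf ≤ p_obs
p-value (two-sided) = 0.68675
→ bracket: p>=0.10

p-value bracket: p>=0.10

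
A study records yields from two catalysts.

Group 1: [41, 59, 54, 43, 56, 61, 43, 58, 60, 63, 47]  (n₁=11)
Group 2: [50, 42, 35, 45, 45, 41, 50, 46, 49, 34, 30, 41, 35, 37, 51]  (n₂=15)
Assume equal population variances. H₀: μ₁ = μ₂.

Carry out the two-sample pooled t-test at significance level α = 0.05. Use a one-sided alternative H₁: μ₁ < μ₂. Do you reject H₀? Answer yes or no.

x̄₁=53.182, s₁=8.146, n₁=11
x̄₂=42.067, s₂=6.681, n₂=15
s_p² = [10·8.146² + 14·6.681²]/24 = 53.6904
SE = √(s_p²·(1/11+1/15)) = 2.9087
t = (53.182−42.067)/2.9087 = 3.8214
df = 24
p-value (one-sided, H₁ less) = 0.99959
At α=0.05: p ≥ α → fail to reject H₀

reject H₀: no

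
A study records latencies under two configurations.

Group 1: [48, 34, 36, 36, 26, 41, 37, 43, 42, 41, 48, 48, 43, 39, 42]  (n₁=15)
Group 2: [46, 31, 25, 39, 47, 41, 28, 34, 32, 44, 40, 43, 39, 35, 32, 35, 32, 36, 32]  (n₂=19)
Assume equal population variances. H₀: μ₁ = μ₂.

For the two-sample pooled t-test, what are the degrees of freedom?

df = n₁ + n₂ − 2 = 15 + 19 − 2 = 32

degrees of freedom = 32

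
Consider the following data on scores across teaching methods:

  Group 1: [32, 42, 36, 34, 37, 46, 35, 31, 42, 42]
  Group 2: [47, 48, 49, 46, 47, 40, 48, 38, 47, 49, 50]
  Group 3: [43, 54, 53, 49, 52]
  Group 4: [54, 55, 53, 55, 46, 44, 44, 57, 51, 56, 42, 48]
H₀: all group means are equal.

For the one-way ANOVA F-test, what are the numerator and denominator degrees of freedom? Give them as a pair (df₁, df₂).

degrees of freedom = [3, 34]

k = 4 groups, N = 38 total
df = (k−1, N−k) = (4−1, 38−4) = (3, 34)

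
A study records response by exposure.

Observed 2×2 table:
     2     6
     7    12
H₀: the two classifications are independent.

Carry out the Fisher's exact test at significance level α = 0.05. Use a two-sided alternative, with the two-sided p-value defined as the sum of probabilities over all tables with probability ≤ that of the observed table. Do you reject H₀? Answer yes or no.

reject H₀: no

Margins: r₁=8, r₂=19, c₁=9, c₂=18, n=27
p_obs = C(8,2)·C(19,7)/C(27,9); sum pmf over tables with pmf ≤ p_obs
p-value (two-sided) = 0.67582
At α=0.05: p ≥ α → fail to reject H₀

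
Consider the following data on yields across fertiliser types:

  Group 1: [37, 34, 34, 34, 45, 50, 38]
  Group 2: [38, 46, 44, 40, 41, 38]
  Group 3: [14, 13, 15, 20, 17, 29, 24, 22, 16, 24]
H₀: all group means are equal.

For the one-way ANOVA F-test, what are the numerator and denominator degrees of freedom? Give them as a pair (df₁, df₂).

k = 3 groups, N = 23 total
df = (k−1, N−k) = (3−1, 23−3) = (2, 20)

degrees of freedom = [2, 20]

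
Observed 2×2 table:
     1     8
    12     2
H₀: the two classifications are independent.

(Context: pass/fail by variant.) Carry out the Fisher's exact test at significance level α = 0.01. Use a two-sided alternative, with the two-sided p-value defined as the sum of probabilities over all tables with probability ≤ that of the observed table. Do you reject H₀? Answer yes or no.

Margins: r₁=9, r₂=14, c₁=13, c₂=10, n=23
p_obs = C(9,1)·C(14,12)/C(23,13); sum pmf over tables with pmf ≤ p_obs
p-value (two-sided) = 0.00073
At α=0.01: p < α → reject H₀

reject H₀: yes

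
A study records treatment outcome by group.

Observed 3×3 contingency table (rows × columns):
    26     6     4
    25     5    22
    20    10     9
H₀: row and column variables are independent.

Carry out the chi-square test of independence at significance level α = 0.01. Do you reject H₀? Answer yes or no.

reject H₀: yes

Row totals [36, 52, 39], col totals [71, 21, 35], n=127
χ² = (26−20.13)²/20.13 + (6−5.95)²/5.95 + (4−9.92)²/9.92 + (25−29.07)²/29.07 + (5−8.60)²/8.60 + (22−14.33)²/14.33 + (20−21.80)²/21.80 + (10−6.45)²/6.45 + (9−10.75)²/10.75 = 13.8180
df = 4
p-value (upper-tail) = 0.00790
At α=0.01: p < α → reject H₀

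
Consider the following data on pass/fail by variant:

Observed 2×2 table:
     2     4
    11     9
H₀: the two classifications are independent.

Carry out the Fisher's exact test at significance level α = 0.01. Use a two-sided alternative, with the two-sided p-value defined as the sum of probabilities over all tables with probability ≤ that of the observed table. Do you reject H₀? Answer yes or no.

reject H₀: no

Margins: r₁=6, r₂=20, c₁=13, c₂=13, n=26
p_obs = C(6,2)·C(20,11)/C(26,13); sum pmf over tables with pmf ≤ p_obs
p-value (two-sided) = 0.64472
At α=0.01: p ≥ α → fail to reject H₀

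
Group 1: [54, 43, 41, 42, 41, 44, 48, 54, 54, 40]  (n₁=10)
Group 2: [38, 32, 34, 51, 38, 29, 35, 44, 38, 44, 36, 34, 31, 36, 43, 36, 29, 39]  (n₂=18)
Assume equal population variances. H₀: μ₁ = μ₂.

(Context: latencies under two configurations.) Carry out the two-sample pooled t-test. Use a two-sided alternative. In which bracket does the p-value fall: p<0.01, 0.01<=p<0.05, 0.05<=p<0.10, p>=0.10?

x̄₁=46.100, s₁=5.877, n₁=10
x̄₂=37.056, s₂=5.693, n₂=18
s_p² = [9·5.877² + 17·5.693²]/26 = 33.1479
SE = √(s_p²·(1/10+1/18)) = 2.2708
t = (46.100−37.056)/2.2708 = 3.9830
df = 26
p-value (two-sided) = 0.00049
→ bracket: p<0.01

p-value bracket: p<0.01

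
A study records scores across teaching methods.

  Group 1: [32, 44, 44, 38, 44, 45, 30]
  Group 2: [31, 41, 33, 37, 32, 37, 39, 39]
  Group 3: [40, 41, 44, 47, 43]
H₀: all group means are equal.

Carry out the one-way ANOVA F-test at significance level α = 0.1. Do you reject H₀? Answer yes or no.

Group means [39.57, 36.12, 43.00], grand mean 39.050
SSB = Σnᵢ(x̄ᵢ−x̄)² = 148.361; SSW = ΣΣ(x−x̄ᵢ)² = 364.589
MSB = 148.361/2 = 74.1804; MSW = 364.589/17 = 21.4464
F = MSB/MSW = 3.4589
df = (2, 17)
p-value (upper-tail) = 0.05492
At α=0.1: p < α → reject H₀

reject H₀: yes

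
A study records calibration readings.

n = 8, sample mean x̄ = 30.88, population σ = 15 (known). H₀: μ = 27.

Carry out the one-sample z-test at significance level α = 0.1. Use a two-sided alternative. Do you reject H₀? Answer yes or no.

reject H₀: no

SE = σ/√n = 15/√8 = 5.3033
z = (x̄−μ₀)/SE = (30.88−27)/5.3033 = 0.7316
p-value (two-sided) = 0.46440
At α=0.1: p ≥ α → fail to reject H₀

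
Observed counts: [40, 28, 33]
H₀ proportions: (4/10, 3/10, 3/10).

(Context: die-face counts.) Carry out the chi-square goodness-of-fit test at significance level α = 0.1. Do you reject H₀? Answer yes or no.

n = 101; E_i = n·p_i = [40.40, 30.30, 30.30]
χ² = (40−40.40)²/40.40 + (28−30.30)²/30.30 + (33−30.30)²/30.30 = 0.4191
df = 2
p-value (upper-tail) = 0.81093
At α=0.1: p ≥ α → fail to reject H₀

reject H₀: no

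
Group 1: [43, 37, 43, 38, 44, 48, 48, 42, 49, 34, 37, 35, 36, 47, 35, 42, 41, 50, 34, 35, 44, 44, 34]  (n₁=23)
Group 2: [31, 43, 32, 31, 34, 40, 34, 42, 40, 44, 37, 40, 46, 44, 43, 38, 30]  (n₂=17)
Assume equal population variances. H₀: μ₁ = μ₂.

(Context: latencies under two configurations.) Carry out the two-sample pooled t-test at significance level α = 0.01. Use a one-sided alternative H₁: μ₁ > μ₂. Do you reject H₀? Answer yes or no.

reject H₀: no

x̄₁=40.870, s₁=5.379, n₁=23
x̄₂=38.176, s₂=5.271, n₂=17
s_p² = [22·5.379² + 16·5.271²]/38 = 28.4495
SE = √(s_p²·(1/23+1/17)) = 1.7060
t = (40.870−38.176)/1.7060 = 1.5786
df = 38
p-value (one-sided, H₁ greater) = 0.06136
At α=0.01: p ≥ α → fail to reject H₀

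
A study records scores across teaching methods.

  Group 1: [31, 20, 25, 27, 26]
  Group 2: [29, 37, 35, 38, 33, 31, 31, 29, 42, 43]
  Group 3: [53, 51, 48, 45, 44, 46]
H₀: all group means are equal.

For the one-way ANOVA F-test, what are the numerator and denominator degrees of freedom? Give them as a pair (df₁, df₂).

k = 3 groups, N = 21 total
df = (k−1, N−k) = (3−1, 21−3) = (2, 18)

degrees of freedom = [2, 18]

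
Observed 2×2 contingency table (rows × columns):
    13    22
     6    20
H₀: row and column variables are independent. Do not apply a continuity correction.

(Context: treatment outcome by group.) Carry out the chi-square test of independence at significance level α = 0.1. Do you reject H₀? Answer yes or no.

Row totals [35, 26], col totals [19, 42], n=61
χ² = (13−10.90)²/10.90 + (22−24.10)²/24.10 + (6−8.10)²/8.10 + (20−17.90)²/17.90 = 1.3763
df = 1
p-value (upper-tail) = 0.24074
At α=0.1: p ≥ α → fail to reject H₀

reject H₀: no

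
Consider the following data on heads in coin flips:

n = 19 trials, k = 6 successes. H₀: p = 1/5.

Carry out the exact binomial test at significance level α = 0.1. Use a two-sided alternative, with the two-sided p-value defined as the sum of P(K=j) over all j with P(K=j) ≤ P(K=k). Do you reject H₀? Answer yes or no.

reject H₀: no

Exact binomial: n=19, k=6, p₀=1/5=0.2000
P(X=j) = C(n,j)·p₀^j·(1−p₀)^(n−j); p = Σ P(X=j) over j with P(X=j) ≤ P(X=6)
p-value (two-sided) = 0.24593
At α=0.1: p ≥ α → fail to reject H₀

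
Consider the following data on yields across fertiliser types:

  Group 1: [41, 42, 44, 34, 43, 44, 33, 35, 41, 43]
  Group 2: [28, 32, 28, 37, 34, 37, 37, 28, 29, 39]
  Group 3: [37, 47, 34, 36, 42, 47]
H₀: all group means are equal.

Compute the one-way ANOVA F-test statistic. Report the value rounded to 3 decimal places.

test statistic = 7.473

Group means [40.00, 32.90, 40.50], grand mean 37.385
SSB = Σnᵢ(x̄ᵢ−x̄)² = 327.754; SSW = ΣΣ(x−x̄ᵢ)² = 504.400
MSB = 327.754/2 = 163.8769; MSW = 504.400/23 = 21.9304
F = MSB/MSW = 7.4726
df = (2, 23)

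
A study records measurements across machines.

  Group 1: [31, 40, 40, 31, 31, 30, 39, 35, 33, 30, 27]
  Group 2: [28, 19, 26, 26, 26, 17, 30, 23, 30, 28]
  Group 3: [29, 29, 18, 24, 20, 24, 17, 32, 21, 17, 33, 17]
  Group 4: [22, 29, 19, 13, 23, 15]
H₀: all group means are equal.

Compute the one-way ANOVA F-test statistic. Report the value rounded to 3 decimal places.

test statistic = 10.920

Group means [33.36, 25.30, 23.42, 20.17], grand mean 26.205
SSB = Σnᵢ(x̄ᵢ−x̄)² = 883.964; SSW = ΣΣ(x−x̄ᵢ)² = 944.395
MSB = 883.964/3 = 294.6545; MSW = 944.395/35 = 26.9827
F = MSB/MSW = 10.9201
df = (3, 35)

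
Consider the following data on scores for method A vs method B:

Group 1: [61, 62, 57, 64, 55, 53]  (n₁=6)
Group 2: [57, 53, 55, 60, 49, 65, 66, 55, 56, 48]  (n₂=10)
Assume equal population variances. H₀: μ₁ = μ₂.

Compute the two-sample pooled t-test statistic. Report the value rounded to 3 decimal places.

x̄₁=58.667, s₁=4.320, n₁=6
x̄₂=56.400, s₂=5.967, n₂=10
s_p² = [5·4.320² + 9·5.967²]/14 = 29.5524
SE = √(s_p²·(1/6+1/10)) = 2.8072
t = (58.667−56.400)/2.8072 = 0.8074
df = 14

test statistic = 0.807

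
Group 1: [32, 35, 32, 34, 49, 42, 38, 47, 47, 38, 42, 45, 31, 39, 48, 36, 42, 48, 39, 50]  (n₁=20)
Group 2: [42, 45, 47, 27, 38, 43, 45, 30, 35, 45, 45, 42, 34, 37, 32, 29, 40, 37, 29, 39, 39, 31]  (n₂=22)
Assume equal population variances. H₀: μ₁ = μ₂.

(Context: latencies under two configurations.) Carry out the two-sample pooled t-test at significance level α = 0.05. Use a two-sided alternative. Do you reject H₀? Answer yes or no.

reject H₀: no

x̄₁=40.700, s₁=6.199, n₁=20
x̄₂=37.773, s₂=6.164, n₂=22
s_p² = [19·6.199² + 21·6.164²]/40 = 38.2016
SE = √(s_p²·(1/20+1/22)) = 1.9096
t = (40.700−37.773)/1.9096 = 1.5329
df = 40
p-value (two-sided) = 0.13316
At α=0.05: p ≥ α → fail to reject H₀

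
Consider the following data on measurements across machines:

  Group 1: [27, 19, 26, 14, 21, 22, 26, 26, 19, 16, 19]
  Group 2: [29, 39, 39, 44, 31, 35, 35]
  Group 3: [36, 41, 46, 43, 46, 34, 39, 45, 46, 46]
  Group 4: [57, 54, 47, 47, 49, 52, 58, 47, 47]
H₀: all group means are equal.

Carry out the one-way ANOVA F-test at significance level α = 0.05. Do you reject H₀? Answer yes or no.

reject H₀: yes

Group means [21.36, 36.00, 42.20, 50.89], grand mean 36.946
SSB = Σnᵢ(x̄ᵢ−x̄)² = 4702.858; SSW = ΣΣ(x−x̄ᵢ)² = 701.034
MSB = 4702.858/3 = 1567.6192; MSW = 701.034/33 = 21.2435
F = MSB/MSW = 73.7930
df = (3, 33)
p-value (upper-tail) = 0.00000
At α=0.05: p < α → reject H₀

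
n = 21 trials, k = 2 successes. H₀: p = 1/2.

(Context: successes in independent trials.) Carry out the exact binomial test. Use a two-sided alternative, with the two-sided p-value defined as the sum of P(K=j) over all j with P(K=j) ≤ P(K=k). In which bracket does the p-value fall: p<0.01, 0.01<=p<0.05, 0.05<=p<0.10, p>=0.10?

Exact binomial: n=21, k=2, p₀=1/2=0.5000
P(X=j) = C(n,j)·p₀^j·(1−p₀)^(n−j); p = Σ P(X=j) over j with P(X=j) ≤ P(X=2)
p-value (two-sided) = 0.00022
→ bracket: p<0.01

p-value bracket: p<0.01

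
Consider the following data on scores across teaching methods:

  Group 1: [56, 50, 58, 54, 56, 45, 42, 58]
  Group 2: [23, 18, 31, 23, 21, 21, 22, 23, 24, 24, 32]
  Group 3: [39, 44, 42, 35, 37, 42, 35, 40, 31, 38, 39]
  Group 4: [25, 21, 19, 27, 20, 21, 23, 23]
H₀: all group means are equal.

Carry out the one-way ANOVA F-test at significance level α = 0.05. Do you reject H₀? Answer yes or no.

reject H₀: yes

Group means [52.38, 23.82, 38.36, 22.38], grand mean 33.737
SSB = Σnᵢ(x̄ᵢ−x̄)² = 5129.437; SSW = ΣΣ(x−x̄ᵢ)² = 623.932
MSB = 5129.437/3 = 1709.8122; MSW = 623.932/34 = 18.3509
F = MSB/MSW = 93.1730
df = (3, 34)
p-value (upper-tail) = 0.00000
At α=0.05: p < α → reject H₀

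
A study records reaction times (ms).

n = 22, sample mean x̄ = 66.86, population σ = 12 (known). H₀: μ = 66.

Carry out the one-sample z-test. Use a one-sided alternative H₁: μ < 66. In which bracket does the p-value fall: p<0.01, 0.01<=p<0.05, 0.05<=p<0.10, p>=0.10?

p-value bracket: p>=0.10

SE = σ/√n = 12/√22 = 2.5584
z = (x̄−μ₀)/SE = (66.86−66)/2.5584 = 0.3361
p-value (one-sided, H₁ less) = 0.63162
→ bracket: p>=0.10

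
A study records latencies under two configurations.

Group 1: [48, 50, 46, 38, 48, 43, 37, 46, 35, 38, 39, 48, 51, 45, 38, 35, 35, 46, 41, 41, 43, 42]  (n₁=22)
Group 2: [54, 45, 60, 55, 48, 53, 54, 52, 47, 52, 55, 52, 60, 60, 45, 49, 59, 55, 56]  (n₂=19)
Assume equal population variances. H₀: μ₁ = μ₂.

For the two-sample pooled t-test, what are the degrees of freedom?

df = n₁ + n₂ − 2 = 22 + 19 − 2 = 39

degrees of freedom = 39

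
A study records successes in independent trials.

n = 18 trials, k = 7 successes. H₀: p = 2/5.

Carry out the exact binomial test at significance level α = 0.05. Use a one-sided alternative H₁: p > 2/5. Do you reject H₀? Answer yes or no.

reject H₀: no

Exact binomial: n=18, k=7, p₀=2/5=0.4000
P(X≥7) from Σ C(n,i)·p₀^i·(1−p₀)^(n−i)
p-value (one-sided, H₁ greater) = 0.62572
At α=0.05: p ≥ α → fail to reject H₀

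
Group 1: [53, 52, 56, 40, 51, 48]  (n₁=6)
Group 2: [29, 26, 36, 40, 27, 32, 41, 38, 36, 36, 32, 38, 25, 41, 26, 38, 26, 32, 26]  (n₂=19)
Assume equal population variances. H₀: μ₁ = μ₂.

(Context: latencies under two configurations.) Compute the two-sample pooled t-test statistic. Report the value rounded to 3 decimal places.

x̄₁=50.000, s₁=5.550, n₁=6
x̄₂=32.895, s₂=5.744, n₂=19
s_p² = [5·5.550² + 18·5.744²]/23 = 32.5126
SE = √(s_p²·(1/6+1/19)) = 2.6702
t = (50.000−32.895)/2.6702 = 6.4060
df = 23

test statistic = 6.406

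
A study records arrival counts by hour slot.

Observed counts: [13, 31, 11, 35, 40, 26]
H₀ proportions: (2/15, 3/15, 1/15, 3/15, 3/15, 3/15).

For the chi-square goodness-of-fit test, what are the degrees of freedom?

df = k − 1 = 6 − 1 = 5

degrees of freedom = 5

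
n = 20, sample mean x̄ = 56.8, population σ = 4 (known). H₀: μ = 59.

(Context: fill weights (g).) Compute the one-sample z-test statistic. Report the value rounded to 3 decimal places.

SE = σ/√n = 4/√20 = 0.8944
z = (x̄−μ₀)/SE = (56.8−59)/0.8944 = -2.4597

test statistic = -2.460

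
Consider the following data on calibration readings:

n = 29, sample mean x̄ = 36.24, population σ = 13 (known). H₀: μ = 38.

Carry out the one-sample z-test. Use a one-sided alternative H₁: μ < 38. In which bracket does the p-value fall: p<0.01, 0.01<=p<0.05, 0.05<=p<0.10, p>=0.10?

SE = σ/√n = 13/√29 = 2.4140
z = (x̄−μ₀)/SE = (36.24−38)/2.4140 = -0.7291
p-value (one-sided, H₁ less) = 0.23298
→ bracket: p>=0.10

p-value bracket: p>=0.10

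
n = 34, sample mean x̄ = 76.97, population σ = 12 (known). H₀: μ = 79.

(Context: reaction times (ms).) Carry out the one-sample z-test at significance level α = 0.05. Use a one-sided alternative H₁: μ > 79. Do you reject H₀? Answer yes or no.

reject H₀: no

SE = σ/√n = 12/√34 = 2.0580
z = (x̄−μ₀)/SE = (76.97−79)/2.0580 = -0.9864
p-value (one-sided, H₁ greater) = 0.83803
At α=0.05: p ≥ α → fail to reject H₀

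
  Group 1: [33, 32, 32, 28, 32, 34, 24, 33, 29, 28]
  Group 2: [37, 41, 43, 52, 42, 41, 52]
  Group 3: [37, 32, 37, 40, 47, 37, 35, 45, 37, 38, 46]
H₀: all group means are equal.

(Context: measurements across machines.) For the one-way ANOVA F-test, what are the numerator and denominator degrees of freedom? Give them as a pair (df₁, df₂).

degrees of freedom = [2, 25]

k = 3 groups, N = 28 total
df = (k−1, N−k) = (3−1, 28−3) = (2, 25)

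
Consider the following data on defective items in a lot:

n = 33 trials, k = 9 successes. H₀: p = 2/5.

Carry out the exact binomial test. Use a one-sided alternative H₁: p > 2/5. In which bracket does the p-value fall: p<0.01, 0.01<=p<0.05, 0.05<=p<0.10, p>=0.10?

p-value bracket: p>=0.10

Exact binomial: n=33, k=9, p₀=2/5=0.4000
P(X≥9) from Σ C(n,i)·p₀^i·(1−p₀)^(n−i)
p-value (one-sided, H₁ greater) = 0.95558
→ bracket: p>=0.10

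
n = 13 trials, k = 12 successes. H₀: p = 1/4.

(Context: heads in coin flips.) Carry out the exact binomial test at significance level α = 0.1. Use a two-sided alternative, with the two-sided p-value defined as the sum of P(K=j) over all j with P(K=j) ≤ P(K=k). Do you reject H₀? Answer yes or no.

Exact binomial: n=13, k=12, p₀=1/4=0.2500
P(X=j) = C(n,j)·p₀^j·(1−p₀)^(n−j); p = Σ P(X=j) over j with P(X=j) ≤ P(X=12)
p-value (two-sided) = 0.00000
At α=0.1: p < α → reject H₀

reject H₀: yes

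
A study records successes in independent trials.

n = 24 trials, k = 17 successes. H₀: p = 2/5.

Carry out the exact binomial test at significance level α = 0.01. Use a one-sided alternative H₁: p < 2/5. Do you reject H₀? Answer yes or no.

Exact binomial: n=24, k=17, p₀=2/5=0.4000
P(X≤17) from Σ C(n,i)·p₀^i·(1−p₀)^(n−i)
p-value (one-sided, H₁ less) = 0.99946
At α=0.01: p ≥ α → fail to reject H₀

reject H₀: no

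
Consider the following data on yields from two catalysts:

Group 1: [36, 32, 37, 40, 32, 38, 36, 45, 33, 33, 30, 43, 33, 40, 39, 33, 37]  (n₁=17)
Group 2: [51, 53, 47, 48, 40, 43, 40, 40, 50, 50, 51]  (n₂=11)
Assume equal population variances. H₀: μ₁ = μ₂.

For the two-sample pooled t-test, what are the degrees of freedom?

df = n₁ + n₂ − 2 = 17 + 11 − 2 = 26

degrees of freedom = 26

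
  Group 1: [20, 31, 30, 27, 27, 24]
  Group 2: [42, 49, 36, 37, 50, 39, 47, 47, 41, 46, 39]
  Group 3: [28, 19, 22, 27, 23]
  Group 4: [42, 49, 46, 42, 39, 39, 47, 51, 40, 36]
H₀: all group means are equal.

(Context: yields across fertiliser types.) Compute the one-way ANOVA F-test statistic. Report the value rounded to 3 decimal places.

test statistic = 35.717

Group means [26.50, 43.00, 23.80, 43.10], grand mean 36.938
SSB = Σnᵢ(x̄ᵢ−x̄)² = 2300.675; SSW = ΣΣ(x−x̄ᵢ)² = 601.200
MSB = 2300.675/3 = 766.8917; MSW = 601.200/28 = 21.4714
F = MSB/MSW = 35.7168
df = (3, 28)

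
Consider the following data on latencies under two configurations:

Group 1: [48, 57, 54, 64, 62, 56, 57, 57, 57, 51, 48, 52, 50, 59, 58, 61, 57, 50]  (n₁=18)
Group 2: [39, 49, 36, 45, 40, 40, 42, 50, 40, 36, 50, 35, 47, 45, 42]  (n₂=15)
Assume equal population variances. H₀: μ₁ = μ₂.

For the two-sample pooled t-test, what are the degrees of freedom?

degrees of freedom = 31

df = n₁ + n₂ − 2 = 18 + 15 − 2 = 31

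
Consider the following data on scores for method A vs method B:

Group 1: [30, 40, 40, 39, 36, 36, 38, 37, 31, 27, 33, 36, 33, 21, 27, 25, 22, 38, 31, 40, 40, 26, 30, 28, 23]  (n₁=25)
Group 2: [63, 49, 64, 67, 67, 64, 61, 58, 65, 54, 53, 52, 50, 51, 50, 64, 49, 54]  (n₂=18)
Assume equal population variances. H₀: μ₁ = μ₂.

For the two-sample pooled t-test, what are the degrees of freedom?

df = n₁ + n₂ − 2 = 25 + 18 − 2 = 41

degrees of freedom = 41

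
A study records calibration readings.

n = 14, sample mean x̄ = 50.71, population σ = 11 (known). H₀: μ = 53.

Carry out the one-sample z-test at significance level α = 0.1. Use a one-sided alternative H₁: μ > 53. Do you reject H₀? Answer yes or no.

reject H₀: no

SE = σ/√n = 11/√14 = 2.9399
z = (x̄−μ₀)/SE = (50.71−53)/2.9399 = -0.7789
p-value (one-sided, H₁ greater) = 0.78199
At α=0.1: p ≥ α → fail to reject H₀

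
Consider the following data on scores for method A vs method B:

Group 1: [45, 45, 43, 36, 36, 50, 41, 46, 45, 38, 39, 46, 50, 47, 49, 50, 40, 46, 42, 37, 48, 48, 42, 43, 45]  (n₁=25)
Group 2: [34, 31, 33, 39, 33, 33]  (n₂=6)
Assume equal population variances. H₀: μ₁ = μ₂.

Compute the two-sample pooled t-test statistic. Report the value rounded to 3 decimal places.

x̄₁=43.880, s₁=4.391, n₁=25
x̄₂=33.833, s₂=2.714, n₂=6
s_p² = [24·4.391² + 5·2.714²]/29 = 17.2232
SE = √(s_p²·(1/25+1/6)) = 1.8867
t = (43.880−33.833)/1.8867 = 5.3251
df = 29

test statistic = 5.325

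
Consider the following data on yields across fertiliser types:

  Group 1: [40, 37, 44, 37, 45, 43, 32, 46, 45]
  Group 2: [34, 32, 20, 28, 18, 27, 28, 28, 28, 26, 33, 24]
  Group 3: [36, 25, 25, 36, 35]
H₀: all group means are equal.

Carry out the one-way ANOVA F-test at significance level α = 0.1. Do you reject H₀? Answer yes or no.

reject H₀: yes

Group means [41.00, 27.17, 31.40], grand mean 32.769
SSB = Σnᵢ(x̄ᵢ−x̄)² = 995.749; SSW = ΣΣ(x−x̄ᵢ)² = 574.867
MSB = 995.749/2 = 497.8744; MSW = 574.867/23 = 24.9942
F = MSB/MSW = 19.9196
df = (2, 23)
p-value (upper-tail) = 0.00001
At α=0.1: p < α → reject H₀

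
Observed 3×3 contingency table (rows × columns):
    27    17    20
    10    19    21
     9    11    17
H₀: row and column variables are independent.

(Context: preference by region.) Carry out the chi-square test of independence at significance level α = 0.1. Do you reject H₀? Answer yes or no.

Row totals [64, 50, 37], col totals [46, 47, 58], n=151
χ² = (27−19.50)²/19.50 + (17−19.92)²/19.92 + (20−24.58)²/24.58 + (10−15.23)²/15.23 + (19−15.56)²/15.56 + (21−19.21)²/19.21 + (9−11.27)²/11.27 + (11−11.52)²/11.52 + (17−14.21)²/14.21 = 7.9219
df = 4
p-value (upper-tail) = 0.09448
At α=0.1: p < α → reject H₀

reject H₀: yes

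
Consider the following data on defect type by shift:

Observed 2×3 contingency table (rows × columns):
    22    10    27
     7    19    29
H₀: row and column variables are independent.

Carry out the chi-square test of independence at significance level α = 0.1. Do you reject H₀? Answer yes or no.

reject H₀: yes

Row totals [59, 55], col totals [29, 29, 56], n=114
χ² = (22−15.01)²/15.01 + (10−15.01)²/15.01 + (27−28.98)²/28.98 + (7−13.99)²/13.99 + (19−13.99)²/13.99 + (29−27.02)²/27.02 = 10.4957
df = 2
p-value (upper-tail) = 0.00526
At α=0.1: p < α → reject H₀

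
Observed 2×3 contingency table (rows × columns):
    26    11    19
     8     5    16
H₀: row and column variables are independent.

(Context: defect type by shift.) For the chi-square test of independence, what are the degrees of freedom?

df = (r−1)(c−1) = (2−1)·(3−1) = 2

degrees of freedom = 2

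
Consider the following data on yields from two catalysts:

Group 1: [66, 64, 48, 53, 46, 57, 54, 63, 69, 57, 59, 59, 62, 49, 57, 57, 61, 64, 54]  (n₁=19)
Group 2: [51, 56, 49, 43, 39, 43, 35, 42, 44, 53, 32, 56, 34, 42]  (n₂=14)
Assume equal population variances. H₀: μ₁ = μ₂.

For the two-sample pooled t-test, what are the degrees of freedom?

df = n₁ + n₂ − 2 = 19 + 14 − 2 = 31

degrees of freedom = 31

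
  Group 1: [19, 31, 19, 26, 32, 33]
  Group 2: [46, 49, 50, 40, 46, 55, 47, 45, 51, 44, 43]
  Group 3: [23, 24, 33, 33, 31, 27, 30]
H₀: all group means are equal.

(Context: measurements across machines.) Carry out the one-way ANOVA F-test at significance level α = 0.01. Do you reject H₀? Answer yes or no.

Group means [26.67, 46.91, 28.71], grand mean 36.542
SSB = Σnᵢ(x̄ᵢ−x̄)² = 2196.287; SSW = ΣΣ(x−x̄ᵢ)² = 479.671
MSB = 2196.287/2 = 1098.1437; MSW = 479.671/21 = 22.8415
F = MSB/MSW = 48.0767
df = (2, 21)
p-value (upper-tail) = 0.00000
At α=0.01: p < α → reject H₀

reject H₀: yes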